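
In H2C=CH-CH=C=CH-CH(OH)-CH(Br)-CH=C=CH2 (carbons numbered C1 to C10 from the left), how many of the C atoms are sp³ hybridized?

2

C1: sp2
C2: sp2
C3: sp2
C4: sp
C5: sp2
C6: sp3 ✓
C7: sp3 ✓
C8: sp2
C9: sp
C10: sp2
C6, C7 → 2 sp3 carbons.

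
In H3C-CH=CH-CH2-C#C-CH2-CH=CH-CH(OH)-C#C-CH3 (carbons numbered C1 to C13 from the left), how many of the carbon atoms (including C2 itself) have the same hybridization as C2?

C2 is sp2 (one π bond).
C1: sp3
C2: sp2 ✓
C3: sp2 ✓
C4: sp3
C5: sp
C6: sp
C7: sp3
C8: sp2 ✓
C9: sp2 ✓
C10: sp3
C11: sp
C12: sp
C13: sp3
4 carbons are sp2.

4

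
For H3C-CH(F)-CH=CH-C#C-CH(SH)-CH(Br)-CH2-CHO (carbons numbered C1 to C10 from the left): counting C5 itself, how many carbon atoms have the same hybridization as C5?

2

C5 is sp (two π bonds).
C1: sp3
C2: sp3
C3: sp2
C4: sp2
C5: sp ✓
C6: sp ✓
C7: sp3
C8: sp3
C9: sp3
C10: sp2
2 carbons are sp.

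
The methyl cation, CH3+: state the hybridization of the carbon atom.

Three σ bonds to H, empty p orbital → sp2, trigonal planar.

sp^2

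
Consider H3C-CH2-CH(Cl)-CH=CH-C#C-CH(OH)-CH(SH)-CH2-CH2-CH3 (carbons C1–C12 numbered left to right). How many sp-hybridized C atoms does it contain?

2

C1: sp3
C2: sp3
C3: sp3
C4: sp2
C5: sp2
C6: sp ✓
C7: sp ✓
C8: sp3
C9: sp3
C10: sp3
C11: sp3
C12: sp3
C6, C7 → 2 sp carbons.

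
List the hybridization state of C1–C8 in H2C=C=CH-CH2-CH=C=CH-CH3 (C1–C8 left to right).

C1 has 3 σ bonds, plus one π bond: steric number 3 → sp2.
C2 has 2 σ bonds, plus two π bonds: steric number 2 → sp.
C3 is sp2: 3 σ bonds, plus one π bond, 3 electron-density regions.
C4 (4 σ bonds) has steric number 4: sp3.
C5: 3 σ bonds, plus one π bond — 3 electron domains, sp2.
C6 has 2 σ bonds, plus two π bonds: steric number 2 → sp.
C7 (3 σ bonds, plus one π bond) has steric number 3: sp2.
C8 is sp3: 4 σ bonds, 4 electron-density regions.

C1 sp2, C2 sp, C3 sp2, C4 sp3, C5 sp2, C6 sp, C7 sp2, C8 sp3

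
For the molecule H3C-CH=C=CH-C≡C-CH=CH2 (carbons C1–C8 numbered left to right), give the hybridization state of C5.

sp

C5 carries 2 σ bonds, plus two π bonds, giving a steric number of 2, so it is sp.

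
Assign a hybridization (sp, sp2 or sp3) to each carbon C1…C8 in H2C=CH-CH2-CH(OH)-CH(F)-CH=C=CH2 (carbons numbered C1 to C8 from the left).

C1 sp2, C2 sp2, C3 sp3, C4 sp3, C5 sp3, C6 sp2, C7 sp, C8 sp2

C1 — 3 σ bonds, plus one π bond. Steric number 3, so sp2.
C2: 3 σ bonds, plus one π bond — 3 electron domains, sp2.
C3: 4 σ bonds — 4 electron domains, sp3.
C4 (4 σ bonds) has steric number 4: sp3.
C5 has 4 σ bonds: steric number 4 → sp3.
C6 has 3 σ bonds, plus one π bond: steric number 3 → sp2.
C7: 2 σ bonds, plus two π bonds; 2 regions of electron density → sp.
C8 is sp2: 3 σ bonds, plus one π bond, 3 electron-density regions.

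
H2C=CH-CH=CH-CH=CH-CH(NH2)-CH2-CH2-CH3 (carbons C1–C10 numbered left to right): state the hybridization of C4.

sp^2

C4: 3 σ bonds, plus one π bond; 3 regions of electron density → sp2.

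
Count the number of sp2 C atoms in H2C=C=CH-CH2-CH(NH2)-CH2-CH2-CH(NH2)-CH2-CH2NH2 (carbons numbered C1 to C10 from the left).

C1: sp2 ✓
C2: sp
C3: sp2 ✓
C4: sp3
C5: sp3
C6: sp3
C7: sp3
C8: sp3
C9: sp3
C10: sp3
C1, C3 → 2 sp2 carbons.

2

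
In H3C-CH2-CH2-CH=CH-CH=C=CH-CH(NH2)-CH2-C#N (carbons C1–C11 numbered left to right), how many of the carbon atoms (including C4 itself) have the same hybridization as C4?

C4 is sp2 (one π bond).
C1: sp3
C2: sp3
C3: sp3
C4: sp2 ✓
C5: sp2 ✓
C6: sp2 ✓
C7: sp
C8: sp2 ✓
C9: sp3
C10: sp3
C11: sp
4 carbons are sp2.

4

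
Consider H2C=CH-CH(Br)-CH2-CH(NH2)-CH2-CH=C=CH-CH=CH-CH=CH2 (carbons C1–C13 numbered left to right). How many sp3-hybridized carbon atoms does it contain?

4

C1: sp2
C2: sp2
C3: sp3 ✓
C4: sp3 ✓
C5: sp3 ✓
C6: sp3 ✓
C7: sp2
C8: sp
C9: sp2
C10: sp2
C11: sp2
C12: sp2
C13: sp2
C3, C4, C5, C6 → 4 sp3 carbons.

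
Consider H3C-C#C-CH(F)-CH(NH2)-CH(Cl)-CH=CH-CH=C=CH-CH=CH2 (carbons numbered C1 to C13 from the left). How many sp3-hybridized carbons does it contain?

C1: sp3 ✓
C2: sp
C3: sp
C4: sp3 ✓
C5: sp3 ✓
C6: sp3 ✓
C7: sp2
C8: sp2
C9: sp2
C10: sp
C11: sp2
C12: sp2
C13: sp2
C1, C4, C5, C6 → 4 sp3 carbons.

4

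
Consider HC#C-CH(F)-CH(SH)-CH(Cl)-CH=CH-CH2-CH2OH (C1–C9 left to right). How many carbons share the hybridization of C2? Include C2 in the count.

2

C2 is sp (two π bonds).
C1: sp ✓
C2: sp ✓
C3: sp3
C4: sp3
C5: sp3
C6: sp2
C7: sp2
C8: sp3
C9: sp3
2 carbons are sp.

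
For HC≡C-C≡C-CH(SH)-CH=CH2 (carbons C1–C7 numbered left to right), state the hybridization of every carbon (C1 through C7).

C1 sp, C2 sp, C3 sp, C4 sp, C5 sp3, C6 sp2, C7 sp2

C1 — 2 σ bonds, plus two π bonds. Steric number 2, so sp.
C2 — 2 σ bonds, plus two π bonds. Steric number 2, so sp.
C3 carries 2 σ bonds, plus two π bonds, giving a steric number of 2, so it is sp.
C4 carries 2 σ bonds, plus two π bonds, giving a steric number of 2, so it is sp.
C5 carries 4 σ bonds, giving a steric number of 4, so it is sp3.
C6: 3 σ bonds, plus one π bond; 3 regions of electron density → sp2.
C7 (3 σ bonds, plus one π bond) has steric number 3: sp2.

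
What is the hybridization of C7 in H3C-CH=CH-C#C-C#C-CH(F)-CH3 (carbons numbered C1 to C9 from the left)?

sp

C7 carries 2 σ bonds, plus two π bonds, giving a steric number of 2, so it is sp.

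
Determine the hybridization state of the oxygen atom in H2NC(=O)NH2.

The oxygen atom is sp2: 1 σ bond and 2 lone pairs, plus one π bond, 3 electron-density regions.

sp^2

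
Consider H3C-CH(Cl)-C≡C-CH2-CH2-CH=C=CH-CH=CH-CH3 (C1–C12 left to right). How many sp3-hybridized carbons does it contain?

C1: sp3 ✓
C2: sp3 ✓
C3: sp
C4: sp
C5: sp3 ✓
C6: sp3 ✓
C7: sp2
C8: sp
C9: sp2
C10: sp2
C11: sp2
C12: sp3 ✓
C1, C2, C5, C6, C12 → 5 sp3 carbons.

5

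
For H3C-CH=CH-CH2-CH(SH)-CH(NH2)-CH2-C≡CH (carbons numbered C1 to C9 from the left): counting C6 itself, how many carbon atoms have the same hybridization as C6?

5

C6 is sp3 (only σ bonds).
C1: sp3 ✓
C2: sp2
C3: sp2
C4: sp3 ✓
C5: sp3 ✓
C6: sp3 ✓
C7: sp3 ✓
C8: sp
C9: sp
5 carbons are sp3.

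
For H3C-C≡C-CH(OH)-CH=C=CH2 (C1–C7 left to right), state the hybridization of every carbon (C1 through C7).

C1 sp3, C2 sp, C3 sp, C4 sp3, C5 sp2, C6 sp, C7 sp2

C1: 4 σ bonds — 4 electron domains, sp3.
C2 has 2 σ bonds, plus two π bonds: steric number 2 → sp.
C3 (2 σ bonds, plus two π bonds) has steric number 2: sp.
C4 has 4 σ bonds: steric number 4 → sp3.
C5 (3 σ bonds, plus one π bond) has steric number 3: sp2.
C6 has 2 σ bonds, plus two π bonds: steric number 2 → sp.
C7 has 3 σ bonds, plus one π bond: steric number 3 → sp2.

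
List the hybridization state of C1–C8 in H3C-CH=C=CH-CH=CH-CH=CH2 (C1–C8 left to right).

C1 carries 4 σ bonds, giving a steric number of 4, so it is sp3.
C2: 3 σ bonds, plus one π bond — 3 electron domains, sp2.
C3: 2 σ bonds, plus two π bonds; 2 regions of electron density → sp.
C4 (3 σ bonds, plus one π bond) has steric number 3: sp2.
C5 is sp2: 3 σ bonds, plus one π bond, 3 electron-density regions.
C6 carries 3 σ bonds, plus one π bond, giving a steric number of 3, so it is sp2.
C7: 3 σ bonds, plus one π bond — 3 electron domains, sp2.
C8 (3 σ bonds, plus one π bond) has steric number 3: sp2.

C1 sp3, C2 sp2, C3 sp, C4 sp2, C5 sp2, C6 sp2, C7 sp2, C8 sp2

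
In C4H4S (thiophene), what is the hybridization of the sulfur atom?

Analogous to furan: one S lone pair in the aromatic π system, S is sp2.

sp²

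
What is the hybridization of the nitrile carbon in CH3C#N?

The nitrile carbon: 2 σ bonds, plus two π bonds — 2 electron domains, sp.

sp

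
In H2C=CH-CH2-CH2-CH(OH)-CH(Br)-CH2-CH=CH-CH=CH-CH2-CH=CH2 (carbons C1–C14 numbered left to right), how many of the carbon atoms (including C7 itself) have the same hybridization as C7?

C7 is sp3 (only σ bonds).
C1: sp2
C2: sp2
C3: sp3 ✓
C4: sp3 ✓
C5: sp3 ✓
C6: sp3 ✓
C7: sp3 ✓
C8: sp2
C9: sp2
C10: sp2
C11: sp2
C12: sp3 ✓
C13: sp2
C14: sp2
6 carbons are sp3.

6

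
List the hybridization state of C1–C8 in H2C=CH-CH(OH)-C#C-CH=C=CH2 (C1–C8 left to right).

C1 sp2, C2 sp2, C3 sp3, C4 sp, C5 sp, C6 sp2, C7 sp, C8 sp2

C1 is sp2: 3 σ bonds, plus one π bond, 3 electron-density regions.
C2 — 3 σ bonds, plus one π bond. Steric number 3, so sp2.
C3 (4 σ bonds) has steric number 4: sp3.
C4: 2 σ bonds, plus two π bonds — 2 electron domains, sp.
C5 has 2 σ bonds, plus two π bonds: steric number 2 → sp.
C6: 3 σ bonds, plus one π bond — 3 electron domains, sp2.
C7 — 2 σ bonds, plus two π bonds. Steric number 2, so sp.
C8 has 3 σ bonds, plus one π bond: steric number 3 → sp2.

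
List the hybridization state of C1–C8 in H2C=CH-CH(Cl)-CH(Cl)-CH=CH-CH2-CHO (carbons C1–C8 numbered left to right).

C1 (3 σ bonds, plus one π bond) has steric number 3: sp2.
C2: 3 σ bonds, plus one π bond; 3 regions of electron density → sp2.
C3: 4 σ bonds; 4 regions of electron density → sp3.
C4: 4 σ bonds — 4 electron domains, sp3.
C5: 3 σ bonds, plus one π bond; 3 regions of electron density → sp2.
C6 has 3 σ bonds, plus one π bond: steric number 3 → sp2.
C7 — 4 σ bonds. Steric number 4, so sp3.
C8 has 3 σ bonds, plus one π bond: steric number 3 → sp2.

C1 sp2, C2 sp2, C3 sp3, C4 sp3, C5 sp2, C6 sp2, C7 sp3, C8 sp2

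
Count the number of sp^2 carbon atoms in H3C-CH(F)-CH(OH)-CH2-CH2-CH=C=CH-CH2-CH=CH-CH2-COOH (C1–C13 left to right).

C1: sp3
C2: sp3
C3: sp3
C4: sp3
C5: sp3
C6: sp2 ✓
C7: sp
C8: sp2 ✓
C9: sp3
C10: sp2 ✓
C11: sp2 ✓
C12: sp3
C13: sp2 ✓
C6, C8, C10, C11, C13 → 5 sp2 carbons.

5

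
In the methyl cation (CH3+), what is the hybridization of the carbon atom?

sp2

Three σ bonds to H, empty p orbital → sp2, trigonal planar.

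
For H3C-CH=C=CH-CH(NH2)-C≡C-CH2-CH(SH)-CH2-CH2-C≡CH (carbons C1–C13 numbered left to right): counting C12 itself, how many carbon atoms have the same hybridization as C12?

C12 is sp (two π bonds).
C1: sp3
C2: sp2
C3: sp ✓
C4: sp2
C5: sp3
C6: sp ✓
C7: sp ✓
C8: sp3
C9: sp3
C10: sp3
C11: sp3
C12: sp ✓
C13: sp ✓
5 carbons are sp.

5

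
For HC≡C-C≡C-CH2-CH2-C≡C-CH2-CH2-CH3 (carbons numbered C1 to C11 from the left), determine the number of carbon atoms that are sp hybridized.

6

C1: sp ✓
C2: sp ✓
C3: sp ✓
C4: sp ✓
C5: sp3
C6: sp3
C7: sp ✓
C8: sp ✓
C9: sp3
C10: sp3
C11: sp3
C1, C2, C3, C4, C7, C8 → 6 sp carbons.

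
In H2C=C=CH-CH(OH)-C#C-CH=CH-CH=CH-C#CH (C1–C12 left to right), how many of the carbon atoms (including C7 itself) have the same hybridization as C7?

6

C7 is sp2 (one π bond).
C1: sp2 ✓
C2: sp
C3: sp2 ✓
C4: sp3
C5: sp
C6: sp
C7: sp2 ✓
C8: sp2 ✓
C9: sp2 ✓
C10: sp2 ✓
C11: sp
C12: sp
6 carbons are sp2.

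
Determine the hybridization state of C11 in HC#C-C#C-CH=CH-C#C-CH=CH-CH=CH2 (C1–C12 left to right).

sp2

C11 (3 σ bonds, plus one π bond) has steric number 3: sp2.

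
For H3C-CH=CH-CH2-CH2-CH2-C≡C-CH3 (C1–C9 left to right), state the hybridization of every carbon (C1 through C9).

C1: 4 σ bonds; 4 regions of electron density → sp3.
C2 — 3 σ bonds, plus one π bond. Steric number 3, so sp2.
C3: 3 σ bonds, plus one π bond — 3 electron domains, sp2.
C4 — 4 σ bonds. Steric number 4, so sp3.
C5 (4 σ bonds) has steric number 4: sp3.
C6: 4 σ bonds — 4 electron domains, sp3.
C7 has 2 σ bonds, plus two π bonds: steric number 2 → sp.
C8 has 2 σ bonds, plus two π bonds: steric number 2 → sp.
C9 is sp3: 4 σ bonds, 4 electron-density regions.

C1 sp3, C2 sp2, C3 sp2, C4 sp3, C5 sp3, C6 sp3, C7 sp, C8 sp, C9 sp3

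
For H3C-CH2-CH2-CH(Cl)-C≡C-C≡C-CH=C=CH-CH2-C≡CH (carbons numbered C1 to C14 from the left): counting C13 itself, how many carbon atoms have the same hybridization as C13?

7

C13 is sp (two π bonds).
C1: sp3
C2: sp3
C3: sp3
C4: sp3
C5: sp ✓
C6: sp ✓
C7: sp ✓
C8: sp ✓
C9: sp2
C10: sp ✓
C11: sp2
C12: sp3
C13: sp ✓
C14: sp ✓
7 carbons are sp.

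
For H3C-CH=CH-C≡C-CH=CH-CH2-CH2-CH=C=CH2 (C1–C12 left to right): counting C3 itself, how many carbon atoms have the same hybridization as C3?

6

C3 is sp2 (one π bond).
C1: sp3
C2: sp2 ✓
C3: sp2 ✓
C4: sp
C5: sp
C6: sp2 ✓
C7: sp2 ✓
C8: sp3
C9: sp3
C10: sp2 ✓
C11: sp
C12: sp2 ✓
6 carbons are sp2.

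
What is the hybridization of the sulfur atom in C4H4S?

sp2

Analogous to furan: one S lone pair in the aromatic π system, S is sp2.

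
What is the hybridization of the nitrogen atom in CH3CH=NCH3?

Two σ bonds + one lone pair = steric number 3 → sp2.

sp2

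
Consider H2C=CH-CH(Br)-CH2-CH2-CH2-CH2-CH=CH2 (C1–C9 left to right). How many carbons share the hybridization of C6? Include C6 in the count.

5

C6 is sp3 (only σ bonds).
C1: sp2
C2: sp2
C3: sp3 ✓
C4: sp3 ✓
C5: sp3 ✓
C6: sp3 ✓
C7: sp3 ✓
C8: sp2
C9: sp2
5 carbons are sp3.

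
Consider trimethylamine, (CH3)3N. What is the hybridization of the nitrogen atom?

sp^3

The nitrogen atom (3 σ bonds and 1 lone pair) has steric number 4: sp3.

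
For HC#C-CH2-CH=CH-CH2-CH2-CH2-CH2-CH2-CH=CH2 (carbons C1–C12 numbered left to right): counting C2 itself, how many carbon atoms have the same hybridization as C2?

2

C2 is sp (two π bonds).
C1: sp ✓
C2: sp ✓
C3: sp3
C4: sp2
C5: sp2
C6: sp3
C7: sp3
C8: sp3
C9: sp3
C10: sp3
C11: sp2
C12: sp2
2 carbons are sp.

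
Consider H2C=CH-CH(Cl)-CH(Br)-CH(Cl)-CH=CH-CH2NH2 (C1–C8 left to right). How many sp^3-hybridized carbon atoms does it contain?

4

C1: sp2
C2: sp2
C3: sp3 ✓
C4: sp3 ✓
C5: sp3 ✓
C6: sp2
C7: sp2
C8: sp3 ✓
C3, C4, C5, C8 → 4 sp3 carbons.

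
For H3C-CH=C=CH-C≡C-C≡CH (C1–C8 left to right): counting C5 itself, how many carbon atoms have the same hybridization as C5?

C5 is sp (two π bonds).
C1: sp3
C2: sp2
C3: sp ✓
C4: sp2
C5: sp ✓
C6: sp ✓
C7: sp ✓
C8: sp ✓
5 carbons are sp.

5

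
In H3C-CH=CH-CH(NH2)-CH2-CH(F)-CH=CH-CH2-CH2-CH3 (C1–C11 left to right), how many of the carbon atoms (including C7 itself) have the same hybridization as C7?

4

C7 is sp2 (one π bond).
C1: sp3
C2: sp2 ✓
C3: sp2 ✓
C4: sp3
C5: sp3
C6: sp3
C7: sp2 ✓
C8: sp2 ✓
C9: sp3
C10: sp3
C11: sp3
4 carbons are sp2.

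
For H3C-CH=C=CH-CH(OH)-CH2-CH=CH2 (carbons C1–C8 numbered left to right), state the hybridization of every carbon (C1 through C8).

C1 sp3, C2 sp2, C3 sp, C4 sp2, C5 sp3, C6 sp3, C7 sp2, C8 sp2

C1: 4 σ bonds — 4 electron domains, sp3.
C2 — 3 σ bonds, plus one π bond. Steric number 3, so sp2.
C3 carries 2 σ bonds, plus two π bonds, giving a steric number of 2, so it is sp.
C4: 3 σ bonds, plus one π bond; 3 regions of electron density → sp2.
C5 (4 σ bonds) has steric number 4: sp3.
C6 carries 4 σ bonds, giving a steric number of 4, so it is sp3.
C7 — 3 σ bonds, plus one π bond. Steric number 3, so sp2.
C8: 3 σ bonds, plus one π bond — 3 electron domains, sp2.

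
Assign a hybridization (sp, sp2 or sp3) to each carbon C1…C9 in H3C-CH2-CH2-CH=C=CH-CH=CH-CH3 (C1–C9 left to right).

C1 sp3, C2 sp3, C3 sp3, C4 sp2, C5 sp, C6 sp2, C7 sp2, C8 sp2, C9 sp3

C1: 4 σ bonds — 4 electron domains, sp3.
C2: 4 σ bonds — 4 electron domains, sp3.
C3: 4 σ bonds; 4 regions of electron density → sp3.
C4 (3 σ bonds, plus one π bond) has steric number 3: sp2.
C5 is sp: 2 σ bonds, plus two π bonds, 2 electron-density regions.
C6 has 3 σ bonds, plus one π bond: steric number 3 → sp2.
C7: 3 σ bonds, plus one π bond — 3 electron domains, sp2.
C8 (3 σ bonds, plus one π bond) has steric number 3: sp2.
C9 (4 σ bonds) has steric number 4: sp3.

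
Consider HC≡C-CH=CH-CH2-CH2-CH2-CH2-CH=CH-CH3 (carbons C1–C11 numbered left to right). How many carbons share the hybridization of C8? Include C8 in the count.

C8 is sp3 (only σ bonds).
C1: sp
C2: sp
C3: sp2
C4: sp2
C5: sp3 ✓
C6: sp3 ✓
C7: sp3 ✓
C8: sp3 ✓
C9: sp2
C10: sp2
C11: sp3 ✓
5 carbons are sp3.

5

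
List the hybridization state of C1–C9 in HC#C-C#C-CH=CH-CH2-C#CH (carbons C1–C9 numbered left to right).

C1 has 2 σ bonds, plus two π bonds: steric number 2 → sp.
C2 (2 σ bonds, plus two π bonds) has steric number 2: sp.
C3 has 2 σ bonds, plus two π bonds: steric number 2 → sp.
C4 is sp: 2 σ bonds, plus two π bonds, 2 electron-density regions.
C5 (3 σ bonds, plus one π bond) has steric number 3: sp2.
C6 is sp2: 3 σ bonds, plus one π bond, 3 electron-density regions.
C7 has 4 σ bonds: steric number 4 → sp3.
C8 — 2 σ bonds, plus two π bonds. Steric number 2, so sp.
C9 (2 σ bonds, plus two π bonds) has steric number 2: sp.

C1 sp, C2 sp, C3 sp, C4 sp, C5 sp2, C6 sp2, C7 sp3, C8 sp, C9 sp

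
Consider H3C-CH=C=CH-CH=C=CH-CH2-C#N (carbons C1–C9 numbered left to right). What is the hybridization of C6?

sp

C6: 2 σ bonds, plus two π bonds; 2 regions of electron density → sp.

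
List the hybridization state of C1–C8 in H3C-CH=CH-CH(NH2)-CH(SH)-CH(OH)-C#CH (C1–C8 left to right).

C1 carries 4 σ bonds, giving a steric number of 4, so it is sp3.
C2 — 3 σ bonds, plus one π bond. Steric number 3, so sp2.
C3 — 3 σ bonds, plus one π bond. Steric number 3, so sp2.
C4 is sp3: 4 σ bonds, 4 electron-density regions.
C5 carries 4 σ bonds, giving a steric number of 4, so it is sp3.
C6: 4 σ bonds — 4 electron domains, sp3.
C7 (2 σ bonds, plus two π bonds) has steric number 2: sp.
C8 is sp: 2 σ bonds, plus two π bonds, 2 electron-density regions.

C1 sp3, C2 sp2, C3 sp2, C4 sp3, C5 sp3, C6 sp3, C7 sp, C8 sp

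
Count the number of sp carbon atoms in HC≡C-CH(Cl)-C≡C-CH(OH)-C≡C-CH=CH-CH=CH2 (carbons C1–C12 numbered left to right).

6

C1: sp ✓
C2: sp ✓
C3: sp3
C4: sp ✓
C5: sp ✓
C6: sp3
C7: sp ✓
C8: sp ✓
C9: sp2
C10: sp2
C11: sp2
C12: sp2
C1, C2, C4, C5, C7, C8 → 6 sp carbons.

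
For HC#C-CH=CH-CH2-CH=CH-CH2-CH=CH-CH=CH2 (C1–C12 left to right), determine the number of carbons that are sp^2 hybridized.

8

C1: sp
C2: sp
C3: sp2 ✓
C4: sp2 ✓
C5: sp3
C6: sp2 ✓
C7: sp2 ✓
C8: sp3
C9: sp2 ✓
C10: sp2 ✓
C11: sp2 ✓
C12: sp2 ✓
C3, C4, C6, C7, C9, C10, C11, C12 → 8 sp2 carbons.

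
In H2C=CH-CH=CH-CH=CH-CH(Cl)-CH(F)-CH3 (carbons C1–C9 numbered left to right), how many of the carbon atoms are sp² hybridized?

C1: sp2 ✓
C2: sp2 ✓
C3: sp2 ✓
C4: sp2 ✓
C5: sp2 ✓
C6: sp2 ✓
C7: sp3
C8: sp3
C9: sp3
C1, C2, C3, C4, C5, C6 → 6 sp2 carbons.

6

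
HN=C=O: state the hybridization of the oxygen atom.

sp²

The oxygen atom carries 1 σ bond and 2 lone pairs, plus one π bond, giving a steric number of 3, so it is sp2.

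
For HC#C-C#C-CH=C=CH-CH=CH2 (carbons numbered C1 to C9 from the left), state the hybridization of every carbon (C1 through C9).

C1 sp, C2 sp, C3 sp, C4 sp, C5 sp2, C6 sp, C7 sp2, C8 sp2, C9 sp2

C1 carries 2 σ bonds, plus two π bonds, giving a steric number of 2, so it is sp.
C2: 2 σ bonds, plus two π bonds; 2 regions of electron density → sp.
C3 is sp: 2 σ bonds, plus two π bonds, 2 electron-density regions.
C4 — 2 σ bonds, plus two π bonds. Steric number 2, so sp.
C5 (3 σ bonds, plus one π bond) has steric number 3: sp2.
C6 carries 2 σ bonds, plus two π bonds, giving a steric number of 2, so it is sp.
C7 has 3 σ bonds, plus one π bond: steric number 3 → sp2.
C8: 3 σ bonds, plus one π bond; 3 regions of electron density → sp2.
C9: 3 σ bonds, plus one π bond; 3 regions of electron density → sp2.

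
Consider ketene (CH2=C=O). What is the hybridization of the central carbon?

The central carbon carries 2 σ bonds, plus two π bonds, giving a steric number of 2, so it is sp.

sp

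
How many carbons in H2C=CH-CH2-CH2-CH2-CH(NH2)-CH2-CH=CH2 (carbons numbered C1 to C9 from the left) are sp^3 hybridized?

C1: sp2
C2: sp2
C3: sp3 ✓
C4: sp3 ✓
C5: sp3 ✓
C6: sp3 ✓
C7: sp3 ✓
C8: sp2
C9: sp2
C3, C4, C5, C6, C7 → 5 sp3 carbons.

5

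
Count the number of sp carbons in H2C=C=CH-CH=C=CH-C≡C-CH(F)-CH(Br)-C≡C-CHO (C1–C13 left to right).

C1: sp2
C2: sp ✓
C3: sp2
C4: sp2
C5: sp ✓
C6: sp2
C7: sp ✓
C8: sp ✓
C9: sp3
C10: sp3
C11: sp ✓
C12: sp ✓
C13: sp2
C2, C5, C7, C8, C11, C12 → 6 sp carbons.

6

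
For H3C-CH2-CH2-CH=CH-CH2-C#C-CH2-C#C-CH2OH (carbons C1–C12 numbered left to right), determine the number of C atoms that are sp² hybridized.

2

C1: sp3
C2: sp3
C3: sp3
C4: sp2 ✓
C5: sp2 ✓
C6: sp3
C7: sp
C8: sp
C9: sp3
C10: sp
C11: sp
C12: sp3
C4, C5 → 2 sp2 carbons.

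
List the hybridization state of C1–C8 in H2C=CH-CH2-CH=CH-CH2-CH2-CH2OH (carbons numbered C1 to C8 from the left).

C1 — 3 σ bonds, plus one π bond. Steric number 3, so sp2.
C2: 3 σ bonds, plus one π bond; 3 regions of electron density → sp2.
C3: 4 σ bonds — 4 electron domains, sp3.
C4: 3 σ bonds, plus one π bond; 3 regions of electron density → sp2.
C5 — 3 σ bonds, plus one π bond. Steric number 3, so sp2.
C6 — 4 σ bonds. Steric number 4, so sp3.
C7 is sp3: 4 σ bonds, 4 electron-density regions.
C8 (4 σ bonds) has steric number 4: sp3.

C1 sp2, C2 sp2, C3 sp3, C4 sp2, C5 sp2, C6 sp3, C7 sp3, C8 sp3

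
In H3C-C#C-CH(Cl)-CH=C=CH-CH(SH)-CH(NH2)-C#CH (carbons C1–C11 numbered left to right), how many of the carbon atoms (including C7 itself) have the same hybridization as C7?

2

C7 is sp2 (one π bond).
C1: sp3
C2: sp
C3: sp
C4: sp3
C5: sp2 ✓
C6: sp
C7: sp2 ✓
C8: sp3
C9: sp3
C10: sp
C11: sp
2 carbons are sp2.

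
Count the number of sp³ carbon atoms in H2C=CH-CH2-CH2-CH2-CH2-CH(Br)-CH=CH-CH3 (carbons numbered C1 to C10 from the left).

C1: sp2
C2: sp2
C3: sp3 ✓
C4: sp3 ✓
C5: sp3 ✓
C6: sp3 ✓
C7: sp3 ✓
C8: sp2
C9: sp2
C10: sp3 ✓
C3, C4, C5, C6, C7, C10 → 6 sp3 carbons.

6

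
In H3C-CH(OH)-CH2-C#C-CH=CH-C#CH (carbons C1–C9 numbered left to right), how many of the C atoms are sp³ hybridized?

3

C1: sp3 ✓
C2: sp3 ✓
C3: sp3 ✓
C4: sp
C5: sp
C6: sp2
C7: sp2
C8: sp
C9: sp
C1, C2, C3 → 3 sp3 carbons.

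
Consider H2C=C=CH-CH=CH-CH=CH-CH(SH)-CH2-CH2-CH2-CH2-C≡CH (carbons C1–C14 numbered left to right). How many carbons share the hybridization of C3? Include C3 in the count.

C3 is sp2 (one π bond).
C1: sp2 ✓
C2: sp
C3: sp2 ✓
C4: sp2 ✓
C5: sp2 ✓
C6: sp2 ✓
C7: sp2 ✓
C8: sp3
C9: sp3
C10: sp3
C11: sp3
C12: sp3
C13: sp
C14: sp
6 carbons are sp2.

6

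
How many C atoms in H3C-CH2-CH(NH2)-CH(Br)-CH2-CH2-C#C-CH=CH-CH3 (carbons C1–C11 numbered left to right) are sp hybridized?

2

C1: sp3
C2: sp3
C3: sp3
C4: sp3
C5: sp3
C6: sp3
C7: sp ✓
C8: sp ✓
C9: sp2
C10: sp2
C11: sp3
C7, C8 → 2 sp carbons.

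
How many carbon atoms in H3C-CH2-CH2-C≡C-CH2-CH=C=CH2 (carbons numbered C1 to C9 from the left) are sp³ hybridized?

C1: sp3 ✓
C2: sp3 ✓
C3: sp3 ✓
C4: sp
C5: sp
C6: sp3 ✓
C7: sp2
C8: sp
C9: sp2
C1, C2, C3, C6 → 4 sp3 carbons.

4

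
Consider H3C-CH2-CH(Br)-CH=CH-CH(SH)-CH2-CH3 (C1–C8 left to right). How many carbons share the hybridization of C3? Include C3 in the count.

C3 is sp3 (only σ bonds).
C1: sp3 ✓
C2: sp3 ✓
C3: sp3 ✓
C4: sp2
C5: sp2
C6: sp3 ✓
C7: sp3 ✓
C8: sp3 ✓
6 carbons are sp3.

6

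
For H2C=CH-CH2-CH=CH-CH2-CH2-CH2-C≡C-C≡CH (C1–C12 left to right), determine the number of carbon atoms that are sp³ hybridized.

4

C1: sp2
C2: sp2
C3: sp3 ✓
C4: sp2
C5: sp2
C6: sp3 ✓
C7: sp3 ✓
C8: sp3 ✓
C9: sp
C10: sp
C11: sp
C12: sp
C3, C6, C7, C8 → 4 sp3 carbons.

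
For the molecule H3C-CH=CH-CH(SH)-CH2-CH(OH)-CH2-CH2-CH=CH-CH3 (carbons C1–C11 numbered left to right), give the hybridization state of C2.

sp^2

C2: 3 σ bonds, plus one π bond; 3 regions of electron density → sp2.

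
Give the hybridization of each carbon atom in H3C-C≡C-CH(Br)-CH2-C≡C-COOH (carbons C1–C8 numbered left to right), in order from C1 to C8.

C1: 4 σ bonds — 4 electron domains, sp3.
C2 — 2 σ bonds, plus two π bonds. Steric number 2, so sp.
C3: 2 σ bonds, plus two π bonds; 2 regions of electron density → sp.
C4 has 4 σ bonds: steric number 4 → sp3.
C5 carries 4 σ bonds, giving a steric number of 4, so it is sp3.
C6 (2 σ bonds, plus two π bonds) has steric number 2: sp.
C7: 2 σ bonds, plus two π bonds; 2 regions of electron density → sp.
C8 has 3 σ bonds, plus one π bond: steric number 3 → sp2.

C1 sp3, C2 sp, C3 sp, C4 sp3, C5 sp3, C6 sp, C7 sp, C8 sp2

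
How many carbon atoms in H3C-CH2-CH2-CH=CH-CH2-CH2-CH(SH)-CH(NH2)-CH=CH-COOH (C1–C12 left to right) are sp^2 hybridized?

C1: sp3
C2: sp3
C3: sp3
C4: sp2 ✓
C5: sp2 ✓
C6: sp3
C7: sp3
C8: sp3
C9: sp3
C10: sp2 ✓
C11: sp2 ✓
C12: sp2 ✓
C4, C5, C10, C11, C12 → 5 sp2 carbons.

5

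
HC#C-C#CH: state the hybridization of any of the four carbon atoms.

sp

Every carbon is part of a C≡C triple bond: two σ regions → sp.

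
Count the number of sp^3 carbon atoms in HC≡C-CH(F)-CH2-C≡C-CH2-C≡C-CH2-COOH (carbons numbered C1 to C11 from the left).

4

C1: sp
C2: sp
C3: sp3 ✓
C4: sp3 ✓
C5: sp
C6: sp
C7: sp3 ✓
C8: sp
C9: sp
C10: sp3 ✓
C11: sp2
C3, C4, C7, C10 → 4 sp3 carbons.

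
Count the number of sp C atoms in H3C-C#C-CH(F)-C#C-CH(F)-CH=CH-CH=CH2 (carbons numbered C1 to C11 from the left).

C1: sp3
C2: sp ✓
C3: sp ✓
C4: sp3
C5: sp ✓
C6: sp ✓
C7: sp3
C8: sp2
C9: sp2
C10: sp2
C11: sp2
C2, C3, C5, C6 → 4 sp carbons.

4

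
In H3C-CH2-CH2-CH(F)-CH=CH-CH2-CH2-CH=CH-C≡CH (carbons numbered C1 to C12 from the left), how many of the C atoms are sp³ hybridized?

C1: sp3 ✓
C2: sp3 ✓
C3: sp3 ✓
C4: sp3 ✓
C5: sp2
C6: sp2
C7: sp3 ✓
C8: sp3 ✓
C9: sp2
C10: sp2
C11: sp
C12: sp
C1, C2, C3, C4, C7, C8 → 6 sp3 carbons.

6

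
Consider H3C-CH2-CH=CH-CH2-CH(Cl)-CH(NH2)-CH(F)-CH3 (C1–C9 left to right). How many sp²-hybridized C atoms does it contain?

2

C1: sp3
C2: sp3
C3: sp2 ✓
C4: sp2 ✓
C5: sp3
C6: sp3
C7: sp3
C8: sp3
C9: sp3
C3, C4 → 2 sp2 carbons.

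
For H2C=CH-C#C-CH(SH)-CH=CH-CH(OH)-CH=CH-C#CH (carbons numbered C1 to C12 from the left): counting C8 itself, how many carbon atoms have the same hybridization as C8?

2

C8 is sp3 (only σ bonds).
C1: sp2
C2: sp2
C3: sp
C4: sp
C5: sp3 ✓
C6: sp2
C7: sp2
C8: sp3 ✓
C9: sp2
C10: sp2
C11: sp
C12: sp
2 carbons are sp3.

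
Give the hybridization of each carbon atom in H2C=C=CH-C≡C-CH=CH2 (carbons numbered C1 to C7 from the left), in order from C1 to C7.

C1: 3 σ bonds, plus one π bond; 3 regions of electron density → sp2.
C2 — 2 σ bonds, plus two π bonds. Steric number 2, so sp.
C3 is sp2: 3 σ bonds, plus one π bond, 3 electron-density regions.
C4 (2 σ bonds, plus two π bonds) has steric number 2: sp.
C5 carries 2 σ bonds, plus two π bonds, giving a steric number of 2, so it is sp.
C6: 3 σ bonds, plus one π bond; 3 regions of electron density → sp2.
C7 (3 σ bonds, plus one π bond) has steric number 3: sp2.

C1 sp2, C2 sp, C3 sp2, C4 sp, C5 sp, C6 sp2, C7 sp2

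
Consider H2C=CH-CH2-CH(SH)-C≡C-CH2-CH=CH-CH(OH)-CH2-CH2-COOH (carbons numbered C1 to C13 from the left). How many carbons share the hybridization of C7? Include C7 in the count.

C7 is sp3 (only σ bonds).
C1: sp2
C2: sp2
C3: sp3 ✓
C4: sp3 ✓
C5: sp
C6: sp
C7: sp3 ✓
C8: sp2
C9: sp2
C10: sp3 ✓
C11: sp3 ✓
C12: sp3 ✓
C13: sp2
6 carbons are sp3.

6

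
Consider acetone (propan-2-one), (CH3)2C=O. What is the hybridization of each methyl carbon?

sp^3

Each methyl carbon is sp3: 4 σ bonds, 4 electron-density regions.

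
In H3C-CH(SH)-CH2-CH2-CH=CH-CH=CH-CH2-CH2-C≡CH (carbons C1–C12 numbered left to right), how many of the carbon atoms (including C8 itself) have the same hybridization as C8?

4

C8 is sp2 (one π bond).
C1: sp3
C2: sp3
C3: sp3
C4: sp3
C5: sp2 ✓
C6: sp2 ✓
C7: sp2 ✓
C8: sp2 ✓
C9: sp3
C10: sp3
C11: sp
C12: sp
4 carbons are sp2.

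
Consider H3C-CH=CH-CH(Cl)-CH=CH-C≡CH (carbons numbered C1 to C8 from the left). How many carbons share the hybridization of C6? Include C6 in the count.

4

C6 is sp2 (one π bond).
C1: sp3
C2: sp2 ✓
C3: sp2 ✓
C4: sp3
C5: sp2 ✓
C6: sp2 ✓
C7: sp
C8: sp
4 carbons are sp2.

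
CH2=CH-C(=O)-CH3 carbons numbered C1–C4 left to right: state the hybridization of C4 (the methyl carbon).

sp3

C4 (the methyl carbon) — 4 σ bonds. Steric number 4, so sp3.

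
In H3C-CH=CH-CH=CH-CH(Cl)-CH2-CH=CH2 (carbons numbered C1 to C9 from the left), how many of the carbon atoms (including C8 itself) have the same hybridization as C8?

C8 is sp2 (one π bond).
C1: sp3
C2: sp2 ✓
C3: sp2 ✓
C4: sp2 ✓
C5: sp2 ✓
C6: sp3
C7: sp3
C8: sp2 ✓
C9: sp2 ✓
6 carbons are sp2.

6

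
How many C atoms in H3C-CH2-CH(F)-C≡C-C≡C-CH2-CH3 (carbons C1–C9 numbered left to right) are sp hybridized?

4

C1: sp3
C2: sp3
C3: sp3
C4: sp ✓
C5: sp ✓
C6: sp ✓
C7: sp ✓
C8: sp3
C9: sp3
C4, C5, C6, C7 → 4 sp carbons.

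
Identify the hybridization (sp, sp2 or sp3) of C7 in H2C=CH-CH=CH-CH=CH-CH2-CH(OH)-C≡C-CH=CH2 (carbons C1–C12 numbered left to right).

sp³

C7: 4 σ bonds — 4 electron domains, sp3.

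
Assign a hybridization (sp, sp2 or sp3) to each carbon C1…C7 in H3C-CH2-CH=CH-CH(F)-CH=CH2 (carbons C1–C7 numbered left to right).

C1 sp3, C2 sp3, C3 sp2, C4 sp2, C5 sp3, C6 sp2, C7 sp2

C1 — 4 σ bonds. Steric number 4, so sp3.
C2 — 4 σ bonds. Steric number 4, so sp3.
C3 — 3 σ bonds, plus one π bond. Steric number 3, so sp2.
C4: 3 σ bonds, plus one π bond; 3 regions of electron density → sp2.
C5 has 4 σ bonds: steric number 4 → sp3.
C6: 3 σ bonds, plus one π bond — 3 electron domains, sp2.
C7: 3 σ bonds, plus one π bond; 3 regions of electron density → sp2.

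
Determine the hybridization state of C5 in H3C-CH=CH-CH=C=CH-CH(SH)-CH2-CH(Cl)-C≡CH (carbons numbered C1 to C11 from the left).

sp

C5 carries 2 σ bonds, plus two π bonds, giving a steric number of 2, so it is sp.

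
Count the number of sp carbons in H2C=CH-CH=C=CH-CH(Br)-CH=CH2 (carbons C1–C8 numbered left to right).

C1: sp2
C2: sp2
C3: sp2
C4: sp ✓
C5: sp2
C6: sp3
C7: sp2
C8: sp2
C4 → 1 sp carbon.

1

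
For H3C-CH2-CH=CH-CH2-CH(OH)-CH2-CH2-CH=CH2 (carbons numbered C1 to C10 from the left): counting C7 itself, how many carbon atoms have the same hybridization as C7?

C7 is sp3 (only σ bonds).
C1: sp3 ✓
C2: sp3 ✓
C3: sp2
C4: sp2
C5: sp3 ✓
C6: sp3 ✓
C7: sp3 ✓
C8: sp3 ✓
C9: sp2
C10: sp2
6 carbons are sp3.

6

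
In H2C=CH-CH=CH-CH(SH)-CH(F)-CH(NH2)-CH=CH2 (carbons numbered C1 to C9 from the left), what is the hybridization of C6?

C6 carries 4 σ bonds, giving a steric number of 4, so it is sp3.

sp3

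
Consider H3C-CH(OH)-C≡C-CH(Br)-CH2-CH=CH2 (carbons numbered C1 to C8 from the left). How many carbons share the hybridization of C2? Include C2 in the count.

4

C2 is sp3 (only σ bonds).
C1: sp3 ✓
C2: sp3 ✓
C3: sp
C4: sp
C5: sp3 ✓
C6: sp3 ✓
C7: sp2
C8: sp2
4 carbons are sp3.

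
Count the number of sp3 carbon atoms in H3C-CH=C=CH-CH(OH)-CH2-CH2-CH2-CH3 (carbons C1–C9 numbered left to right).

6

C1: sp3 ✓
C2: sp2
C3: sp
C4: sp2
C5: sp3 ✓
C6: sp3 ✓
C7: sp3 ✓
C8: sp3 ✓
C9: sp3 ✓
C1, C5, C6, C7, C8, C9 → 6 sp3 carbons.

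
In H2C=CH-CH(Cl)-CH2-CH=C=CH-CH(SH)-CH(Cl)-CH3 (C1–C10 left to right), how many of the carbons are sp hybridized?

1

C1: sp2
C2: sp2
C3: sp3
C4: sp3
C5: sp2
C6: sp ✓
C7: sp2
C8: sp3
C9: sp3
C10: sp3
C6 → 1 sp carbon.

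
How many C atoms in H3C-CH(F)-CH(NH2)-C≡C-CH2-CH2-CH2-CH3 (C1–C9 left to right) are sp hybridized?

C1: sp3
C2: sp3
C3: sp3
C4: sp ✓
C5: sp ✓
C6: sp3
C7: sp3
C8: sp3
C9: sp3
C4, C5 → 2 sp carbons.

2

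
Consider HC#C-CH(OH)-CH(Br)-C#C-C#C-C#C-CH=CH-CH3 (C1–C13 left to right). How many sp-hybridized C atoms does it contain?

C1: sp ✓
C2: sp ✓
C3: sp3
C4: sp3
C5: sp ✓
C6: sp ✓
C7: sp ✓
C8: sp ✓
C9: sp ✓
C10: sp ✓
C11: sp2
C12: sp2
C13: sp3
C1, C2, C5, C6, C7, C8, C9, C10 → 8 sp carbons.

8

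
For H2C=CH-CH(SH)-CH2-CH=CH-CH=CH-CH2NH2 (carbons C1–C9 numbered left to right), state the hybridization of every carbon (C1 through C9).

C1 carries 3 σ bonds, plus one π bond, giving a steric number of 3, so it is sp2.
C2 has 3 σ bonds, plus one π bond: steric number 3 → sp2.
C3 carries 4 σ bonds, giving a steric number of 4, so it is sp3.
C4: 4 σ bonds — 4 electron domains, sp3.
C5 (3 σ bonds, plus one π bond) has steric number 3: sp2.
C6 carries 3 σ bonds, plus one π bond, giving a steric number of 3, so it is sp2.
C7 has 3 σ bonds, plus one π bond: steric number 3 → sp2.
C8 has 3 σ bonds, plus one π bond: steric number 3 → sp2.
C9: 4 σ bonds — 4 electron domains, sp3.

C1 sp2, C2 sp2, C3 sp3, C4 sp3, C5 sp2, C6 sp2, C7 sp2, C8 sp2, C9 sp3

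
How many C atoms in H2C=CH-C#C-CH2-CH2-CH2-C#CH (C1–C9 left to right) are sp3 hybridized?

C1: sp2
C2: sp2
C3: sp
C4: sp
C5: sp3 ✓
C6: sp3 ✓
C7: sp3 ✓
C8: sp
C9: sp
C5, C6, C7 → 3 sp3 carbons.

3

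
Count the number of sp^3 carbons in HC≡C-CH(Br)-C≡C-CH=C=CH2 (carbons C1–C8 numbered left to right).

1

C1: sp
C2: sp
C3: sp3 ✓
C4: sp
C5: sp
C6: sp2
C7: sp
C8: sp2
C3 → 1 sp3 carbon.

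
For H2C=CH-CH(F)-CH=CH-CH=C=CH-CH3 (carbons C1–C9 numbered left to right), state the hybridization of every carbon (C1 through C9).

C1 sp2, C2 sp2, C3 sp3, C4 sp2, C5 sp2, C6 sp2, C7 sp, C8 sp2, C9 sp3

C1 is sp2: 3 σ bonds, plus one π bond, 3 electron-density regions.
C2 carries 3 σ bonds, plus one π bond, giving a steric number of 3, so it is sp2.
C3 has 4 σ bonds: steric number 4 → sp3.
C4: 3 σ bonds, plus one π bond — 3 electron domains, sp2.
C5: 3 σ bonds, plus one π bond — 3 electron domains, sp2.
C6: 3 σ bonds, plus one π bond; 3 regions of electron density → sp2.
C7 carries 2 σ bonds, plus two π bonds, giving a steric number of 2, so it is sp.
C8 (3 σ bonds, plus one π bond) has steric number 3: sp2.
C9: 4 σ bonds — 4 electron domains, sp3.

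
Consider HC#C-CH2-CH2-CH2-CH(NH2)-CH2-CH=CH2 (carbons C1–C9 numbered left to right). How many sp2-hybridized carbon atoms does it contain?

2

C1: sp
C2: sp
C3: sp3
C4: sp3
C5: sp3
C6: sp3
C7: sp3
C8: sp2 ✓
C9: sp2 ✓
C8, C9 → 2 sp2 carbons.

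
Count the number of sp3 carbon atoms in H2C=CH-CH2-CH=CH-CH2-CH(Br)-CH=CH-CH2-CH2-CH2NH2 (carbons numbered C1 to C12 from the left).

C1: sp2
C2: sp2
C3: sp3 ✓
C4: sp2
C5: sp2
C6: sp3 ✓
C7: sp3 ✓
C8: sp2
C9: sp2
C10: sp3 ✓
C11: sp3 ✓
C12: sp3 ✓
C3, C6, C7, C10, C11, C12 → 6 sp3 carbons.

6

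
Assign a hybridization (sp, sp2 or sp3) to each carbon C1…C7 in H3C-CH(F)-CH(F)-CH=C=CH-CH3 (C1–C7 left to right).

C1 sp3, C2 sp3, C3 sp3, C4 sp2, C5 sp, C6 sp2, C7 sp3

C1 — 4 σ bonds. Steric number 4, so sp3.
C2 has 4 σ bonds: steric number 4 → sp3.
C3 carries 4 σ bonds, giving a steric number of 4, so it is sp3.
C4 has 3 σ bonds, plus one π bond: steric number 3 → sp2.
C5: 2 σ bonds, plus two π bonds; 2 regions of electron density → sp.
C6 — 3 σ bonds, plus one π bond. Steric number 3, so sp2.
C7 carries 4 σ bonds, giving a steric number of 4, so it is sp3.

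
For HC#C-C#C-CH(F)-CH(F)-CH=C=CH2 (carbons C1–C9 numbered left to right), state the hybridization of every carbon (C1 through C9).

C1 is sp: 2 σ bonds, plus two π bonds, 2 electron-density regions.
C2: 2 σ bonds, plus two π bonds — 2 electron domains, sp.
C3 is sp: 2 σ bonds, plus two π bonds, 2 electron-density regions.
C4 (2 σ bonds, plus two π bonds) has steric number 2: sp.
C5 (4 σ bonds) has steric number 4: sp3.
C6 is sp3: 4 σ bonds, 4 electron-density regions.
C7: 3 σ bonds, plus one π bond — 3 electron domains, sp2.
C8 is sp: 2 σ bonds, plus two π bonds, 2 electron-density regions.
C9: 3 σ bonds, plus one π bond — 3 electron domains, sp2.

C1 sp, C2 sp, C3 sp, C4 sp, C5 sp3, C6 sp3, C7 sp2, C8 sp, C9 sp2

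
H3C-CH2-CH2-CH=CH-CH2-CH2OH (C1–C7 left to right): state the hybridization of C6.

sp³

C6: 4 σ bonds; 4 regions of electron density → sp3.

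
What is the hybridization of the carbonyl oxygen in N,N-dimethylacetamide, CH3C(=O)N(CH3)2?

The carbonyl oxygen is sp2: 1 σ bond and 2 lone pairs, plus one π bond, 3 electron-density regions.

sp²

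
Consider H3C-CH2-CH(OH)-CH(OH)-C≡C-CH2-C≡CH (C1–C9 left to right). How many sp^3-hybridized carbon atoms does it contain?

5

C1: sp3 ✓
C2: sp3 ✓
C3: sp3 ✓
C4: sp3 ✓
C5: sp
C6: sp
C7: sp3 ✓
C8: sp
C9: sp
C1, C2, C3, C4, C7 → 5 sp3 carbons.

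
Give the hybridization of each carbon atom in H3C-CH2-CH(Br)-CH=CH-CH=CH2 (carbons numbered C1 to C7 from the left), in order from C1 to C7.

C1: 4 σ bonds; 4 regions of electron density → sp3.
C2 is sp3: 4 σ bonds, 4 electron-density regions.
C3 has 4 σ bonds: steric number 4 → sp3.
C4: 3 σ bonds, plus one π bond — 3 electron domains, sp2.
C5 carries 3 σ bonds, plus one π bond, giving a steric number of 3, so it is sp2.
C6 carries 3 σ bonds, plus one π bond, giving a steric number of 3, so it is sp2.
C7 — 3 σ bonds, plus one π bond. Steric number 3, so sp2.

C1 sp3, C2 sp3, C3 sp3, C4 sp2, C5 sp2, C6 sp2, C7 sp2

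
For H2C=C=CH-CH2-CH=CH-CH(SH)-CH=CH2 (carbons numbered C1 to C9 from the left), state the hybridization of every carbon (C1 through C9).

C1 sp2, C2 sp, C3 sp2, C4 sp3, C5 sp2, C6 sp2, C7 sp3, C8 sp2, C9 sp2

C1 (3 σ bonds, plus one π bond) has steric number 3: sp2.
C2: 2 σ bonds, plus two π bonds; 2 regions of electron density → sp.
C3: 3 σ bonds, plus one π bond — 3 electron domains, sp2.
C4 (4 σ bonds) has steric number 4: sp3.
C5 (3 σ bonds, plus one π bond) has steric number 3: sp2.
C6: 3 σ bonds, plus one π bond; 3 regions of electron density → sp2.
C7 (4 σ bonds) has steric number 4: sp3.
C8 has 3 σ bonds, plus one π bond: steric number 3 → sp2.
C9 carries 3 σ bonds, plus one π bond, giving a steric number of 3, so it is sp2.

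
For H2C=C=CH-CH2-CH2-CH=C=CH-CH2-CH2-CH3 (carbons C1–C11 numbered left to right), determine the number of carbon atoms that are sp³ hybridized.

5

C1: sp2
C2: sp
C3: sp2
C4: sp3 ✓
C5: sp3 ✓
C6: sp2
C7: sp
C8: sp2
C9: sp3 ✓
C10: sp3 ✓
C11: sp3 ✓
C4, C5, C9, C10, C11 → 5 sp3 carbons.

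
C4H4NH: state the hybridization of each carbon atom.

sp²

Each carbon atom — 3 σ bonds, plus one π bond. Steric number 3, so sp2.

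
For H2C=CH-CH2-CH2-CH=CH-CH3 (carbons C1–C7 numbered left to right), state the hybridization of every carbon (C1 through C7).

C1 sp2, C2 sp2, C3 sp3, C4 sp3, C5 sp2, C6 sp2, C7 sp3

C1: 3 σ bonds, plus one π bond; 3 regions of electron density → sp2.
C2: 3 σ bonds, plus one π bond — 3 electron domains, sp2.
C3 (4 σ bonds) has steric number 4: sp3.
C4 — 4 σ bonds. Steric number 4, so sp3.
C5 has 3 σ bonds, plus one π bond: steric number 3 → sp2.
C6 carries 3 σ bonds, plus one π bond, giving a steric number of 3, so it is sp2.
C7 (4 σ bonds) has steric number 4: sp3.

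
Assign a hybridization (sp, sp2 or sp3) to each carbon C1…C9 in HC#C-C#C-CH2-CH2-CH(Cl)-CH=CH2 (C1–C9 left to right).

C1 is sp: 2 σ bonds, plus two π bonds, 2 electron-density regions.
C2 has 2 σ bonds, plus two π bonds: steric number 2 → sp.
C3 is sp: 2 σ bonds, plus two π bonds, 2 electron-density regions.
C4 carries 2 σ bonds, plus two π bonds, giving a steric number of 2, so it is sp.
C5 (4 σ bonds) has steric number 4: sp3.
C6: 4 σ bonds — 4 electron domains, sp3.
C7 has 4 σ bonds: steric number 4 → sp3.
C8: 3 σ bonds, plus one π bond — 3 electron domains, sp2.
C9 is sp2: 3 σ bonds, plus one π bond, 3 electron-density regions.

C1 sp, C2 sp, C3 sp, C4 sp, C5 sp3, C6 sp3, C7 sp3, C8 sp2, C9 sp2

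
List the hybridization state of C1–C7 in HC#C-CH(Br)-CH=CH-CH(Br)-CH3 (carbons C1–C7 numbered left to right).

C1: 2 σ bonds, plus two π bonds — 2 electron domains, sp.
C2 has 2 σ bonds, plus two π bonds: steric number 2 → sp.
C3 (4 σ bonds) has steric number 4: sp3.
C4 (3 σ bonds, plus one π bond) has steric number 3: sp2.
C5: 3 σ bonds, plus one π bond — 3 electron domains, sp2.
C6 (4 σ bonds) has steric number 4: sp3.
C7 — 4 σ bonds. Steric number 4, so sp3.

C1 sp, C2 sp, C3 sp3, C4 sp2, C5 sp2, C6 sp3, C7 sp3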